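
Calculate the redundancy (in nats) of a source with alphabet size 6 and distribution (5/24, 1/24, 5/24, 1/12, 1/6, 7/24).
0.1407 nats

Redundancy measures how far a source is from maximum entropy:
R = H_max - H(X)

Maximum entropy for 6 symbols: H_max = log_e(6) = 1.7918 nats
Actual entropy: H(X) = 1.6511 nats
Redundancy: R = 1.7918 - 1.6511 = 0.1407 nats

This redundancy represents potential for compression: the source could be compressed by 0.1407 nats per symbol.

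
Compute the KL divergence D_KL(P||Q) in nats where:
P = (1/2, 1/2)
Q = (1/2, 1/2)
0.0000 nats

KL divergence: D_KL(P||Q) = Σ p(x) log(p(x)/q(x))

Computing term by term:
  x=0: 1/2 × log_e[(1/2)/(1/2)] = 1/2 × 0.0000 = 0.0000
  x=1: 1/2 × log_e[(1/2)/(1/2)] = 1/2 × 0.0000 = 0.0000

D_KL(P||Q) = 0.0000 nats

Note: KL divergence is always non-negative and equals 0 iff P = Q.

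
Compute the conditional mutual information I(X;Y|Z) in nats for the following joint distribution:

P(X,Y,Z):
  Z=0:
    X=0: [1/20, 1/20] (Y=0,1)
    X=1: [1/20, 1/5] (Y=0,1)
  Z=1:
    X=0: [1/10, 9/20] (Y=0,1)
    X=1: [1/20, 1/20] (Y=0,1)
0.0360 nats

Conditional mutual information: I(X;Y|Z) = H(X|Z) + H(Y|Z) - H(X,Y|Z)

H(Z) = 0.6474
H(X,Z) = 1.1359 → H(X|Z) = 0.4885
H(Y,Z) = 1.2080 → H(Y|Z) = 0.5605
H(X,Y,Z) = 1.6604 → H(X,Y|Z) = 1.0130

I(X;Y|Z) = 0.4885 + 0.5605 - 1.0130 = 0.0360 nats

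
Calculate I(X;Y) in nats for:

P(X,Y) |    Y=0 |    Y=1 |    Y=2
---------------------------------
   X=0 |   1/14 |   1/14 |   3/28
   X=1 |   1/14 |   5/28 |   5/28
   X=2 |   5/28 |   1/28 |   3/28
0.0783 nats

Mutual information: I(X;Y) = H(X) + H(Y) - H(X,Y)

Marginals:
P(X) = (1/4, 3/7, 9/28), H(X) = 1.0745 nats
P(Y) = (9/28, 2/7, 11/28), H(Y) = 1.0898 nats

Joint entropy: H(X,Y) = 2.0861 nats

I(X;Y) = 1.0745 + 1.0898 - 2.0861 = 0.0783 nats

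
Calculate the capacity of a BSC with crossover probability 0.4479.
0.0078 bits

For a binary symmetric channel (BSC) with error probability p:
Capacity C = 1 - H(p) bits per symbol

where H(p) = -p log₂(p) - (1-p) log₂(1-p) is the binary entropy function.

H(0.4479) = 0.9922 bits
C = 1 - 0.9922 = 0.0078 bits per symbol

This means we can reliably transmit up to 0.0078 bits of information per channel use.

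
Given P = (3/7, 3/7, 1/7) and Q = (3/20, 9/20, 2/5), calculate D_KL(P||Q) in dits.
0.1224 dits

KL divergence: D_KL(P||Q) = Σ p(x) log(p(x)/q(x))

Computing term by term:
  x=0: 3/7 × log_10[(3/7)/(3/20)] = 3/7 × 0.4559 = 0.1954
  x=1: 3/7 × log_10[(3/7)/(9/20)] = 3/7 × -0.0212 = -0.0091
  x=2: 1/7 × log_10[(1/7)/(2/5)] = 1/7 × -0.4472 = -0.0639

D_KL(P||Q) = 0.1224 dits

Note: KL divergence is always non-negative and equals 0 iff P = Q.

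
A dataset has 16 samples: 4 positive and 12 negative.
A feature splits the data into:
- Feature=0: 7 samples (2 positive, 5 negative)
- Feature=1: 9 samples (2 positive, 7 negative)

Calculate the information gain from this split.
0.0038 bits

Information Gain = H(Y) - H(Y|Feature)

Before split:
P(positive) = 4/16 = 0.2500
H(Y) = 0.8113 bits

After split:
Feature=0: H = 0.8631 bits (weight = 7/16)
Feature=1: H = 0.7642 bits (weight = 9/16)
H(Y|Feature) = (7/16)×0.8631 + (9/16)×0.7642 = 0.8075 bits

Information Gain = 0.8113 - 0.8075 = 0.0038 bits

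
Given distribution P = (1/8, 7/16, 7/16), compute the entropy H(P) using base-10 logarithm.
0.4270 dits

Shannon entropy is H(X) = -Σ p(x) log p(x).

For P = (1/8, 7/16, 7/16):
H = -1/8 × log_10(1/8) -7/16 × log_10(7/16) -7/16 × log_10(7/16)
H = 0.4270 dits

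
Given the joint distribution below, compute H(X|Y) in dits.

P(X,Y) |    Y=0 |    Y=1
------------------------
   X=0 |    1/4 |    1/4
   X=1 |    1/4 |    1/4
0.3010 dits

Using the chain rule: H(X|Y) = H(X,Y) - H(Y)

First, compute H(X,Y) = 0.6021 dits

Marginal P(Y) = (1/2, 1/2)
H(Y) = 0.3010 dits

H(X|Y) = H(X,Y) - H(Y) = 0.6021 - 0.3010 = 0.3010 dits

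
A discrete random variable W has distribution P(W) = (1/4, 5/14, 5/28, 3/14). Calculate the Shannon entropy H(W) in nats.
1.3520 nats

Shannon entropy is H(X) = -Σ p(x) log p(x).

For P = (1/4, 5/14, 5/28, 3/14):
H = -1/4 × log_e(1/4) -5/14 × log_e(5/14) -5/28 × log_e(5/28) -3/14 × log_e(3/14)
H = 1.3520 nats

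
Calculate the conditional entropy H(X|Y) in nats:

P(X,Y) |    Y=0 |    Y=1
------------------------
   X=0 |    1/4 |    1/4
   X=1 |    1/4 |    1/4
0.6931 nats

Using the chain rule: H(X|Y) = H(X,Y) - H(Y)

First, compute H(X,Y) = 1.3863 nats

Marginal P(Y) = (1/2, 1/2)
H(Y) = 0.6931 nats

H(X|Y) = H(X,Y) - H(Y) = 1.3863 - 0.6931 = 0.6931 nats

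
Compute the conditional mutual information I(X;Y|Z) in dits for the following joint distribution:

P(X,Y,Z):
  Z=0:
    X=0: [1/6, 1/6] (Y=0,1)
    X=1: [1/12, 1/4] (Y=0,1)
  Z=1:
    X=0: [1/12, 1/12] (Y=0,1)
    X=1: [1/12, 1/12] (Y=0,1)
0.0098 dits

Conditional mutual information: I(X;Y|Z) = H(X|Z) + H(Y|Z) - H(X,Y|Z)

H(Z) = 0.2764
H(X,Z) = 0.5775 → H(X|Z) = 0.3010
H(Y,Z) = 0.5683 → H(Y|Z) = 0.2919
H(X,Y,Z) = 0.8596 → H(X,Y|Z) = 0.5831

I(X;Y|Z) = 0.3010 + 0.2919 - 0.5831 = 0.0098 dits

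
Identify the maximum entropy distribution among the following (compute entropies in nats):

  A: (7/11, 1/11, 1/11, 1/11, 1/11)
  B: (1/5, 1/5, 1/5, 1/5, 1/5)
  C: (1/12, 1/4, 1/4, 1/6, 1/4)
B

For a discrete distribution over n outcomes, entropy is maximized by the uniform distribution.

Computing entropies:
H(A) = 1.1596 nats
H(B) = 1.6094 nats
H(C) = 1.5454 nats

The uniform distribution (where all probabilities equal 1/5) achieves the maximum entropy of log_e(5) = 1.6094 nats.

Distribution B has the highest entropy.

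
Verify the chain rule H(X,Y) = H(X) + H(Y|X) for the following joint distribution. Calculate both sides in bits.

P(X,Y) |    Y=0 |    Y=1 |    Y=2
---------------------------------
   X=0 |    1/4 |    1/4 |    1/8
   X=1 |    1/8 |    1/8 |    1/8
H(X,Y) = 2.5000, H(X) = 0.9544, H(Y|X) = 1.5456 (all in bits)

Chain rule: H(X,Y) = H(X) + H(Y|X)

Left side — joint entropy directly:
H(X,Y) = -Σ p(x,y) log p(x,y) = 2.5000 bits

Right side — compute H(Y|X) from the conditional distributions:
P(X) = (5/8, 3/8), so H(X) = 0.9544 bits
H(Y|X) = Σ_x P(X=x) · H(Y|X=x):
  P(Y|X=0) = (2/5, 2/5, 1/5), H(Y|X=0) = 1.5219, weight P(X=0) = 5/8
  P(Y|X=1) = (1/3, 1/3, 1/3), H(Y|X=1) = 1.5850, weight P(X=1) = 3/8
H(Y|X) = 1.5456 bits

H(X) + H(Y|X) = 0.9544 + 1.5456 = 2.5000 bits

Both sides equal 2.5000 bits. ✓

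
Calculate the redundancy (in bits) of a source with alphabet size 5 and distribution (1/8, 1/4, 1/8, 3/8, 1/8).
0.1663 bits

Redundancy measures how far a source is from maximum entropy:
R = H_max - H(X)

Maximum entropy for 5 symbols: H_max = log_2(5) = 2.3219 bits
Actual entropy: H(X) = 2.1556 bits
Redundancy: R = 2.3219 - 2.1556 = 0.1663 bits

This redundancy represents potential for compression: the source could be compressed by 0.1663 bits per symbol.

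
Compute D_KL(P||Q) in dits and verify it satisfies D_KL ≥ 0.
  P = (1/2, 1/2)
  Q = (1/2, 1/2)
0.0000 dits

KL divergence satisfies the Gibbs inequality: D_KL(P||Q) ≥ 0 for all distributions P, Q.

D_KL(P||Q) = Σ p(x) log(p(x)/q(x))
Term by term:
  x=0: 1/2 × log_10[(1/2)/(1/2)] = 0.0000
  x=1: 1/2 × log_10[(1/2)/(1/2)] = 0.0000
D_KL(P||Q) = 0.0000 dits

D_KL(P||Q) = 0.0000 ≥ 0 ✓

This non-negativity is a fundamental property: relative entropy cannot be negative because it measures how different Q is from P.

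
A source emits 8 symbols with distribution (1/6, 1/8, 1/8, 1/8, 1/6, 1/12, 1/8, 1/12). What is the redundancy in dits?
0.0123 dits

Redundancy measures how far a source is from maximum entropy:
R = H_max - H(X)

Maximum entropy for 8 symbols: H_max = log_10(8) = 0.9031 dits
Actual entropy: H(X) = 0.8908 dits
Redundancy: R = 0.9031 - 0.8908 = 0.0123 dits

This redundancy represents potential for compression: the source could be compressed by 0.0123 dits per symbol.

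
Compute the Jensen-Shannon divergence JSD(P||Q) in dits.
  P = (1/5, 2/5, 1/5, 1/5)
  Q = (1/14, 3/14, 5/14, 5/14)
0.0228 dits

Jensen-Shannon divergence is:
JSD(P||Q) = 0.5 × D_KL(P||M) + 0.5 × D_KL(Q||M)
where M = 0.5 × (P + Q) is the mixture distribution.

M = 0.5 × (1/5, 2/5, 1/5, 1/5) + 0.5 × (1/14, 3/14, 5/14, 5/14) = (0.135714, 0.307143, 0.278571, 0.278571)

D_KL(P||M) = 0.0220 dits
D_KL(Q||M) = 0.0237 dits

JSD(P||Q) = 0.5 × 0.0220 + 0.5 × 0.0237 = 0.0228 dits

Unlike KL divergence, JSD is symmetric and bounded: 0 ≤ JSD ≤ log(2).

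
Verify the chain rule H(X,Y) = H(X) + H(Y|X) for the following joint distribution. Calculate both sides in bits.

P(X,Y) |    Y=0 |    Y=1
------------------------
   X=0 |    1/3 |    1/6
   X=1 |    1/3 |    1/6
H(X,Y) = 1.9183, H(X) = 1.0000, H(Y|X) = 0.9183 (all in bits)

Chain rule: H(X,Y) = H(X) + H(Y|X)

Left side — joint entropy directly:
H(X,Y) = -Σ p(x,y) log p(x,y) = 1.9183 bits

Right side — compute H(Y|X) from the conditional distributions:
P(X) = (1/2, 1/2), so H(X) = 1.0000 bits
H(Y|X) = Σ_x P(X=x) · H(Y|X=x):
  P(Y|X=0) = (2/3, 1/3), H(Y|X=0) = 0.9183, weight P(X=0) = 1/2
  P(Y|X=1) = (2/3, 1/3), H(Y|X=1) = 0.9183, weight P(X=1) = 1/2
H(Y|X) = 0.9183 bits

H(X) + H(Y|X) = 1.0000 + 0.9183 = 1.9183 bits

Both sides equal 1.9183 bits. ✓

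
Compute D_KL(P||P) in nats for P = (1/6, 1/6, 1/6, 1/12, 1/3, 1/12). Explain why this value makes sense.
0.0000 nats

KL divergence satisfies the Gibbs inequality: D_KL(P||Q) ≥ 0 for all distributions P, Q.

D_KL(P||Q) = Σ p(x) log(p(x)/q(x))
Each term is p(x) × log_e(p(x)/p(x)) = p(x) × log_e(1) = 0, so the sum is 0.
D_KL(P||Q) = 0.0000 nats

When P = Q, the KL divergence is exactly 0, as there is no 'divergence' between identical distributions.

This non-negativity is a fundamental property: relative entropy cannot be negative because it measures how different Q is from P.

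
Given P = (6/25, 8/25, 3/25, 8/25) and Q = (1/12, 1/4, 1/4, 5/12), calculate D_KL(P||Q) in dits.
0.0696 dits

KL divergence: D_KL(P||Q) = Σ p(x) log(p(x)/q(x))

Computing term by term:
  x=0: 6/25 × log_10[(6/25)/(1/12)] = 6/25 × 0.4594 = 0.1103
  x=1: 8/25 × log_10[(8/25)/(1/4)] = 8/25 × 0.1072 = 0.0343
  x=2: 3/25 × log_10[(3/25)/(1/4)] = 3/25 × -0.3188 = -0.0383
  x=3: 8/25 × log_10[(8/25)/(5/12)] = 8/25 × -0.1146 = -0.0367

D_KL(P||Q) = 0.0696 dits

Note: KL divergence is always non-negative and equals 0 iff P = Q.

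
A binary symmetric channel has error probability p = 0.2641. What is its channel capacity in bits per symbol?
0.1671 bits

For a binary symmetric channel (BSC) with error probability p:
Capacity C = 1 - H(p) bits per symbol

where H(p) = -p log₂(p) - (1-p) log₂(1-p) is the binary entropy function.

H(0.2641) = 0.8329 bits
C = 1 - 0.8329 = 0.1671 bits per symbol

This means we can reliably transmit up to 0.1671 bits of information per channel use.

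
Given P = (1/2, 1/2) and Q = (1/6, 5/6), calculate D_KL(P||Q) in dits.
0.1276 dits

KL divergence: D_KL(P||Q) = Σ p(x) log(p(x)/q(x))

Computing term by term:
  x=0: 1/2 × log_10[(1/2)/(1/6)] = 1/2 × 0.4771 = 0.2386
  x=1: 1/2 × log_10[(1/2)/(5/6)] = 1/2 × -0.2218 = -0.1109

D_KL(P||Q) = 0.1276 dits

Note: KL divergence is always non-negative and equals 0 iff P = Q.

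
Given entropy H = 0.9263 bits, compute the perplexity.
1.9004

Perplexity is 2^H (or exp(H) for natural log).

H = 0.9263 bits
Perplexity = 2^0.9263 = 1.9004

Interpretation: The model's uncertainty is equivalent to choosing uniformly among 1.9 options.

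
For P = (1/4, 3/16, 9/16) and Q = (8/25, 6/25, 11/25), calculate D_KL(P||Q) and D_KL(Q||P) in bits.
D_KL(P||Q) = 0.0435, D_KL(Q||P) = 0.0435

KL divergence is not symmetric: D_KL(P||Q) ≠ D_KL(Q||P) in general.

D_KL(P||Q) = 0.0435 bits
D_KL(Q||P) = 0.0435 bits

In this case they happen to be equal (to 4 decimal places).

This asymmetry is why KL divergence is not a true distance metric.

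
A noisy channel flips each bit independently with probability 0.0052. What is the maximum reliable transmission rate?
0.9531 bits

For a binary symmetric channel (BSC) with error probability p:
Capacity C = 1 - H(p) bits per symbol

where H(p) = -p log₂(p) - (1-p) log₂(1-p) is the binary entropy function.

H(0.0052) = 0.0469 bits
C = 1 - 0.0469 = 0.9531 bits per symbol

This means we can reliably transmit up to 0.9531 bits of information per channel use.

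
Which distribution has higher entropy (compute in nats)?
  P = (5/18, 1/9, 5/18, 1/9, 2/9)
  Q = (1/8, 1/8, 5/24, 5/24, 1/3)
Q

Computing entropies in nats:
H(P) = 1.5341
H(Q) = 1.5397

Distribution Q has higher entropy.

Intuition: The distribution closer to uniform (more spread out) has higher entropy.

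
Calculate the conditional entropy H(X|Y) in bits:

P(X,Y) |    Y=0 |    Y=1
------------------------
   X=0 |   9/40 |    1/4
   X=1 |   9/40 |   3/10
0.9967 bits

Using the chain rule: H(X|Y) = H(X,Y) - H(Y)

First, compute H(X,Y) = 1.9895 bits

Marginal P(Y) = (9/20, 11/20)
H(Y) = 0.9928 bits

H(X|Y) = H(X,Y) - H(Y) = 1.9895 - 0.9928 = 0.9967 bits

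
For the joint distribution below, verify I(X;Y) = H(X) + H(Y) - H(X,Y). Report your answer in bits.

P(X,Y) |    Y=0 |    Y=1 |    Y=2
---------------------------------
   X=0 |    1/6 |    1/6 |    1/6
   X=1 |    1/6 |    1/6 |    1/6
I(X;Y) = 0.0000 bits

Mutual information has multiple equivalent forms:
- I(X;Y) = H(X) - H(X|Y)
- I(X;Y) = H(Y) - H(Y|X)
- I(X;Y) = H(X) + H(Y) - H(X,Y)

Computing all quantities:
H(X) = 1.0000, H(Y) = 1.5850, H(X,Y) = 2.5850
H(X|Y) = 1.0000, H(Y|X) = 1.5850

Verification:
H(X) - H(X|Y) = 1.0000 - 1.0000 = 0.0000
H(Y) - H(Y|X) = 1.5850 - 1.5850 = 0.0000
H(X) + H(Y) - H(X,Y) = 1.0000 + 1.5850 - 2.5850 = 0.0000

All forms give I(X;Y) = 0.0000 bits. ✓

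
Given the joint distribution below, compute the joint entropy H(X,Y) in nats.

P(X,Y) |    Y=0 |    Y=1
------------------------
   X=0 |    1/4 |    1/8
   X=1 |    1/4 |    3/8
1.3209 nats

Joint entropy is H(X,Y) = -Σ_{x,y} p(x,y) log p(x,y).

Summing over all non-zero entries:
H(X,Y) = -[1/4·log_e(1/4) + 1/8·log_e(1/8) + 1/4·log_e(1/4) + 3/8·log_e(3/8)]
H(X,Y) = 1.3209 nats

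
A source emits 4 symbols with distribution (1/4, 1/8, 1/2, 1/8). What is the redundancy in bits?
0.2500 bits

Redundancy measures how far a source is from maximum entropy:
R = H_max - H(X)

Maximum entropy for 4 symbols: H_max = log_2(4) = 2.0000 bits
Actual entropy: H(X) = 1.7500 bits
Redundancy: R = 2.0000 - 1.7500 = 0.2500 bits

This redundancy represents potential for compression: the source could be compressed by 0.2500 bits per symbol.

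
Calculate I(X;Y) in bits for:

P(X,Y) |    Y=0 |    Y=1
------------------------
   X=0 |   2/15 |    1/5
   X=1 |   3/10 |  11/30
0.0016 bits

Mutual information: I(X;Y) = H(X) + H(Y) - H(X,Y)

Marginals:
P(X) = (1/3, 2/3), H(X) = 0.9183 bits
P(Y) = (13/30, 17/30), H(Y) = 0.9871 bits

Joint entropy: H(X,Y) = 1.9038 bits

I(X;Y) = 0.9183 + 0.9871 - 1.9038 = 0.0016 bits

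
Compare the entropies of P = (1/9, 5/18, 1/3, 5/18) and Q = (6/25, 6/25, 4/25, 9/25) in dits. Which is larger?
Q

Computing entropies in dits:
H(P) = 0.5741
H(Q) = 0.5846

Distribution Q has higher entropy.

Intuition: The distribution closer to uniform (more spread out) has higher entropy.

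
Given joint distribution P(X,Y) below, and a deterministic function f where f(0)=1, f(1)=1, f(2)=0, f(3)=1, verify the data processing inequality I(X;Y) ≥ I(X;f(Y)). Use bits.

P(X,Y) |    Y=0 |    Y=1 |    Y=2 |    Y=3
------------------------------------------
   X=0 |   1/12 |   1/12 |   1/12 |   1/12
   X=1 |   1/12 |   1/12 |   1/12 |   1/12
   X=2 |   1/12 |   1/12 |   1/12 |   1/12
I(X;Y) = 0.0000, I(X;f(Y)) = 0.0000, inequality holds: 0.0000 ≥ 0.0000

Data Processing Inequality: For any Markov chain X → Y → Z, we have I(X;Y) ≥ I(X;Z).

Here Z = f(Y) is a deterministic function of Y, forming X → Y → Z.

Original I(X;Y) = 0.0000 bits

After applying f:
P(X,Z) where Z=f(Y):
- P(X,Z=0) = P(X,Y=2)
- P(X,Z=1) = P(X,Y=0) + P(X,Y=1) + P(X,Y=3)

I(X;Z) = I(X;f(Y)) = 0.0000 bits

Verification: 0.0000 ≥ 0.0000 ✓

Information cannot be created by processing; the function f can only lose information about X.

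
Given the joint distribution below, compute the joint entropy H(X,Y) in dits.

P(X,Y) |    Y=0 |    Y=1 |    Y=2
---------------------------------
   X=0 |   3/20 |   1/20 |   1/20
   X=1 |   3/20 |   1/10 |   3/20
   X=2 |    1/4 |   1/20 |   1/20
0.8815 dits

Joint entropy is H(X,Y) = -Σ_{x,y} p(x,y) log p(x,y).

Summing over all non-zero entries:
H(X,Y) = -[3/20·log_10(3/20) + 1/20·log_10(1/20) + 1/20·log_10(1/20) + 3/20·log_10(3/20) + 1/10·log_10(1/10) + 3/20·log_10(3/20) + 1/4·log_10(1/4) + 1/20·log_10(1/20) + 1/20·log_10(1/20)]
H(X,Y) = 0.8815 dits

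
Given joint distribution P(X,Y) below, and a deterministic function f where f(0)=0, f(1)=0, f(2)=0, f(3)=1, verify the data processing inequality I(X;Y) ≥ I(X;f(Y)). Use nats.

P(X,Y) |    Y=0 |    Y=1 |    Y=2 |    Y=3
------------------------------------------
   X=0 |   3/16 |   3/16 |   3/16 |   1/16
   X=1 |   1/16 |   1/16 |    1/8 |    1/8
I(X;Y) = 0.0507, I(X;f(Y)) = 0.0407, inequality holds: 0.0507 ≥ 0.0407

Data Processing Inequality: For any Markov chain X → Y → Z, we have I(X;Y) ≥ I(X;Z).

Here Z = f(Y) is a deterministic function of Y, forming X → Y → Z.

Original I(X;Y) = 0.0507 nats

After applying f:
P(X,Z) where Z=f(Y):
- P(X,Z=0) = P(X,Y=0) + P(X,Y=1) + P(X,Y=2)
- P(X,Z=1) = P(X,Y=3)

I(X;Z) = I(X;f(Y)) = 0.0407 nats

Verification: 0.0507 ≥ 0.0407 ✓

Information cannot be created by processing; the function f can only lose information about X.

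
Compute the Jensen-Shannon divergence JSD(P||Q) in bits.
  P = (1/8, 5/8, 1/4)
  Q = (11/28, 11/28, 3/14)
0.0727 bits

Jensen-Shannon divergence is:
JSD(P||Q) = 0.5 × D_KL(P||M) + 0.5 × D_KL(Q||M)
where M = 0.5 × (P + Q) is the mixture distribution.

M = 0.5 × (1/8, 5/8, 1/4) + 0.5 × (11/28, 11/28, 3/14) = (0.258929, 0.508929, 0.232143)

D_KL(P||M) = 0.0806 bits
D_KL(Q||M) = 0.0648 bits

JSD(P||Q) = 0.5 × 0.0806 + 0.5 × 0.0648 = 0.0727 bits

Unlike KL divergence, JSD is symmetric and bounded: 0 ≤ JSD ≤ log(2).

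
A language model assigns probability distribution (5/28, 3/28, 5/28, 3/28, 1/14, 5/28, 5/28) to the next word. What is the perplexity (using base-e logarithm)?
6.6704

Perplexity is e^H (or exp(H) for natural log).

First, H = -Σ p log p = 1.8977 nats
Perplexity = e^1.8977 = 6.6704

Interpretation: The model's uncertainty is equivalent to choosing uniformly among 6.7 options.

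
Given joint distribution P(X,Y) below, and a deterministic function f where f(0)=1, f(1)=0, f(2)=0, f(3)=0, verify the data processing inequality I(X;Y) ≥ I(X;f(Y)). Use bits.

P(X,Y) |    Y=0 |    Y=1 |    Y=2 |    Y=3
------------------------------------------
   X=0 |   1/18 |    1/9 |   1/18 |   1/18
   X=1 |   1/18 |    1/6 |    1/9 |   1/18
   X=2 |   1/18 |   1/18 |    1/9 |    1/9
I(X;Y) = 0.0649, I(X;f(Y)) = 0.0027, inequality holds: 0.0649 ≥ 0.0027

Data Processing Inequality: For any Markov chain X → Y → Z, we have I(X;Y) ≥ I(X;Z).

Here Z = f(Y) is a deterministic function of Y, forming X → Y → Z.

Original I(X;Y) = 0.0649 bits

After applying f:
P(X,Z) where Z=f(Y):
- P(X,Z=0) = P(X,Y=1) + P(X,Y=2) + P(X,Y=3)
- P(X,Z=1) = P(X,Y=0)

I(X;Z) = I(X;f(Y)) = 0.0027 bits

Verification: 0.0649 ≥ 0.0027 ✓

Information cannot be created by processing; the function f can only lose information about X.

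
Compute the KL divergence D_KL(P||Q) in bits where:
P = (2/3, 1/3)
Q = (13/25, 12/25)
0.0636 bits

KL divergence: D_KL(P||Q) = Σ p(x) log(p(x)/q(x))

Computing term by term:
  x=0: 2/3 × log_2[(2/3)/(13/25)] = 2/3 × 0.3585 = 0.2390
  x=1: 1/3 × log_2[(1/3)/(12/25)] = 1/3 × -0.5261 = -0.1754

D_KL(P||Q) = 0.0636 bits

Note: KL divergence is always non-negative and equals 0 iff P = Q.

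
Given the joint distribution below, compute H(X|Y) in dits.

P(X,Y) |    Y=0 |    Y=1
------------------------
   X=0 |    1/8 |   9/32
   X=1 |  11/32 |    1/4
0.2776 dits

Using the chain rule: H(X|Y) = H(X,Y) - H(Y)

First, compute H(X,Y) = 0.5778 dits

Marginal P(Y) = (15/32, 17/32)
H(Y) = 0.3002 dits

H(X|Y) = H(X,Y) - H(Y) = 0.5778 - 0.3002 = 0.2776 dits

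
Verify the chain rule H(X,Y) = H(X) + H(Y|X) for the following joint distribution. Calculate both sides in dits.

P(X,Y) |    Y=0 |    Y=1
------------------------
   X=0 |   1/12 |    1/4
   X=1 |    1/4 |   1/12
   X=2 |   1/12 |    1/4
H(X,Y) = 0.7213, H(X) = 0.4771, H(Y|X) = 0.2442 (all in dits)

Chain rule: H(X,Y) = H(X) + H(Y|X)

Left side — joint entropy directly:
H(X,Y) = -Σ p(x,y) log p(x,y) = 0.7213 dits

Right side — compute H(Y|X) from the conditional distributions:
P(X) = (1/3, 1/3, 1/3), so H(X) = 0.4771 dits
H(Y|X) = Σ_x P(X=x) · H(Y|X=x):
  P(Y|X=0) = (1/4, 3/4), H(Y|X=0) = 0.2442, weight P(X=0) = 1/3
  P(Y|X=1) = (3/4, 1/4), H(Y|X=1) = 0.2442, weight P(X=1) = 1/3
  P(Y|X=2) = (1/4, 3/4), H(Y|X=2) = 0.2442, weight P(X=2) = 1/3
H(Y|X) = 0.2442 dits

H(X) + H(Y|X) = 0.4771 + 0.2442 = 0.7213 dits

Both sides equal 0.7213 dits. ✓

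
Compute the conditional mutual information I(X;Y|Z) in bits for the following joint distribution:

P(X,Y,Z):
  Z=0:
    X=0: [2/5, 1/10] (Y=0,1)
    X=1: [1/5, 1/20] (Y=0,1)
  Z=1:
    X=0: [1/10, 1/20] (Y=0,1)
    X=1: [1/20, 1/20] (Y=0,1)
0.0050 bits

Conditional mutual information: I(X;Y|Z) = H(X|Z) + H(Y|Z) - H(X,Y|Z)

H(Z) = 0.8113
H(X,Z) = 1.7427 → H(X|Z) = 0.9315
H(Y,Z) = 1.5955 → H(Y|Z) = 0.7842
H(X,Y,Z) = 2.5219 → H(X,Y|Z) = 1.7106

I(X;Y|Z) = 0.9315 + 0.7842 - 1.7106 = 0.0050 bits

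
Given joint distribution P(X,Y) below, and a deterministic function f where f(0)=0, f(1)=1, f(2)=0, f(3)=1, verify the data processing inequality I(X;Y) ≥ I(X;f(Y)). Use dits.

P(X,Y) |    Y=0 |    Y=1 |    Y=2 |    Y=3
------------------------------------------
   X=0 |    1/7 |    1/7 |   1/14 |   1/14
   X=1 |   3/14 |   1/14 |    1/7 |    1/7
I(X;Y) = 0.0145, I(X;f(Y)) = 0.0034, inequality holds: 0.0145 ≥ 0.0034

Data Processing Inequality: For any Markov chain X → Y → Z, we have I(X;Y) ≥ I(X;Z).

Here Z = f(Y) is a deterministic function of Y, forming X → Y → Z.

Original I(X;Y) = 0.0145 dits

After applying f:
P(X,Z) where Z=f(Y):
- P(X,Z=0) = P(X,Y=0) + P(X,Y=2)
- P(X,Z=1) = P(X,Y=1) + P(X,Y=3)

I(X;Z) = I(X;f(Y)) = 0.0034 dits

Verification: 0.0145 ≥ 0.0034 ✓

Information cannot be created by processing; the function f can only lose information about X.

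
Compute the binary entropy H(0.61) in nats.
0.6687 nats

The binary entropy function is:
H(p) = -p log(p) - (1-p) log(1-p)

H(0.61) = -0.61 × log_e(0.61) - 0.39 × log_e(0.39)
H(0.61) = 0.6687 nats

Note: Binary entropy is maximized at p=0.5 (H=1 bit) and minimized at p=0 or p=1 (H=0).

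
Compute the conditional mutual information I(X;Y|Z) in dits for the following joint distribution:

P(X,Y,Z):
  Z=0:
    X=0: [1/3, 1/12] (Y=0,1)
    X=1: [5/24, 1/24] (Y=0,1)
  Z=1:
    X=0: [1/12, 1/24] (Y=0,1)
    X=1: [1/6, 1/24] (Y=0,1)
0.0018 dits

Conditional mutual information: I(X;Y|Z) = H(X|Z) + H(Y|Z) - H(X,Y|Z)

H(Z) = 0.2764
H(X,Z) = 0.5637 → H(X|Z) = 0.2873
H(Y,Z) = 0.4976 → H(Y|Z) = 0.2211
H(X,Y,Z) = 0.7830 → H(X,Y|Z) = 0.5066

I(X;Y|Z) = 0.2873 + 0.2211 - 0.5066 = 0.0018 dits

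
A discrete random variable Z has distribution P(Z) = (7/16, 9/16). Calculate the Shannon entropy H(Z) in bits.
0.9887 bits

Shannon entropy is H(X) = -Σ p(x) log p(x).

For P = (7/16, 9/16):
H = -7/16 × log_2(7/16) -9/16 × log_2(9/16)
H = 0.9887 bits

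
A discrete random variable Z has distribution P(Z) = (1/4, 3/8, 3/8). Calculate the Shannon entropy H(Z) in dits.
0.4700 dits

Shannon entropy is H(X) = -Σ p(x) log p(x).

For P = (1/4, 3/8, 3/8):
H = -1/4 × log_10(1/4) -3/8 × log_10(3/8) -3/8 × log_10(3/8)
H = 0.4700 dits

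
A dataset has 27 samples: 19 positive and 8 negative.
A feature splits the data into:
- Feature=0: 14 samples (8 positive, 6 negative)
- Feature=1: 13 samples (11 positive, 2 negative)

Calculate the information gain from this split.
0.0676 bits

Information Gain = H(Y) - H(Y|Feature)

Before split:
P(positive) = 19/27 = 0.7037
H(Y) = 0.8767 bits

After split:
Feature=0: H = 0.9852 bits (weight = 14/27)
Feature=1: H = 0.6194 bits (weight = 13/27)
H(Y|Feature) = (14/27)×0.9852 + (13/27)×0.6194 = 0.8091 bits

Information Gain = 0.8767 - 0.8091 = 0.0676 bits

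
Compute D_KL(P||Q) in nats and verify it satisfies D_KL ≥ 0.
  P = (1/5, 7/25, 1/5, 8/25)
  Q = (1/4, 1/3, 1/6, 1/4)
0.0220 nats

KL divergence satisfies the Gibbs inequality: D_KL(P||Q) ≥ 0 for all distributions P, Q.

D_KL(P||Q) = Σ p(x) log(p(x)/q(x))
Term by term:
  x=0: 1/5 × log_e[(1/5)/(1/4)] = -0.0446
  x=1: 7/25 × log_e[(7/25)/(1/3)] = -0.0488
  x=2: 1/5 × log_e[(1/5)/(1/6)] = 0.0365
  x=3: 8/25 × log_e[(8/25)/(1/4)] = 0.0790
D_KL(P||Q) = 0.0220 nats

D_KL(P||Q) = 0.0220 ≥ 0 ✓

This non-negativity is a fundamental property: relative entropy cannot be negative because it measures how different Q is from P.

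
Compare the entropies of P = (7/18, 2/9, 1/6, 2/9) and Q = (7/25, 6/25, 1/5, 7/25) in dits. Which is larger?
Q

Computing entropies in dits:
H(P) = 0.5795
H(Q) = 0.5981

Distribution Q has higher entropy.

Intuition: The distribution closer to uniform (more spread out) has higher entropy.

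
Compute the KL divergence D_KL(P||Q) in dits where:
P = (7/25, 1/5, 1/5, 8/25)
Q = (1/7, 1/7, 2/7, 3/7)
0.0395 dits

KL divergence: D_KL(P||Q) = Σ p(x) log(p(x)/q(x))

Computing term by term:
  x=0: 7/25 × log_10[(7/25)/(1/7)] = 7/25 × 0.2923 = 0.0818
  x=1: 1/5 × log_10[(1/5)/(1/7)] = 1/5 × 0.1461 = 0.0292
  x=2: 1/5 × log_10[(1/5)/(2/7)] = 1/5 × -0.1549 = -0.0310
  x=3: 8/25 × log_10[(8/25)/(3/7)] = 8/25 × -0.1269 = -0.0406

D_KL(P||Q) = 0.0395 dits

Note: KL divergence is always non-negative and equals 0 iff P = Q.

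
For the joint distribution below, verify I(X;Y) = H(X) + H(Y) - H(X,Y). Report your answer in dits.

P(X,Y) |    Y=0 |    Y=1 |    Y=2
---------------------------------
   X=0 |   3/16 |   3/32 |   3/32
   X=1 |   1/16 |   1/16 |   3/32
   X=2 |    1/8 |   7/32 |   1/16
I(X;Y) = 0.0246 dits

Mutual information has multiple equivalent forms:
- I(X;Y) = H(X) - H(X|Y)
- I(X;Y) = H(Y) - H(Y|X)
- I(X;Y) = H(X) + H(Y) - H(X,Y)

Computing all quantities:
H(X) = 0.4631, H(Y) = 0.4700, H(X,Y) = 0.9085
H(X|Y) = 0.4385, H(Y|X) = 0.4454

Verification:
H(X) - H(X|Y) = 0.4631 - 0.4385 = 0.0246
H(Y) - H(Y|X) = 0.4700 - 0.4454 = 0.0246
H(X) + H(Y) - H(X,Y) = 0.4631 + 0.4700 - 0.9085 = 0.0246

All forms give I(X;Y) = 0.0246 dits. ✓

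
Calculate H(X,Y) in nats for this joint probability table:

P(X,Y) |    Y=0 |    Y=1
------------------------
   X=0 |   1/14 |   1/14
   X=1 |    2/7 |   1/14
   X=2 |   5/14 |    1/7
1.5692 nats

Joint entropy is H(X,Y) = -Σ_{x,y} p(x,y) log p(x,y).

Summing over all non-zero entries:
H(X,Y) = -[1/14·log_e(1/14) + 1/14·log_e(1/14) + 2/7·log_e(2/7) + 1/14·log_e(1/14) + 5/14·log_e(5/14) + 1/7·log_e(1/7)]
H(X,Y) = 1.5692 nats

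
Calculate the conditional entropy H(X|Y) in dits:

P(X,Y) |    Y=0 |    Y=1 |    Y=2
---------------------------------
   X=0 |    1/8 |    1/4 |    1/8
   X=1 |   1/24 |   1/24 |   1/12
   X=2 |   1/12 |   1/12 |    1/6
0.4208 dits

Using the chain rule: H(X|Y) = H(X,Y) - H(Y)

First, compute H(X,Y) = 0.8908 dits

Marginal P(Y) = (1/4, 3/8, 3/8)
H(Y) = 0.4700 dits

H(X|Y) = H(X,Y) - H(Y) = 0.8908 - 0.4700 = 0.4208 dits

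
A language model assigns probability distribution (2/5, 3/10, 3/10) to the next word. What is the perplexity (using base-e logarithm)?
2.9710

Perplexity is e^H (or exp(H) for natural log).

First, H = -Σ p log p = 1.0889 nats
Perplexity = e^1.0889 = 2.9710

Interpretation: The model's uncertainty is equivalent to choosing uniformly among 3.0 options.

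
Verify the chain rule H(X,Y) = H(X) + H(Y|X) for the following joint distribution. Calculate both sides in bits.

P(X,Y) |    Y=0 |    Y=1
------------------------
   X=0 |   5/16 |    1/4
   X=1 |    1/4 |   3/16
H(X,Y) = 1.9772, H(X) = 0.9887, H(Y|X) = 0.9885 (all in bits)

Chain rule: H(X,Y) = H(X) + H(Y|X)

Left side — joint entropy directly:
H(X,Y) = -Σ p(x,y) log p(x,y) = 1.9772 bits

Right side — compute H(Y|X) from the conditional distributions:
P(X) = (9/16, 7/16), so H(X) = 0.9887 bits
H(Y|X) = Σ_x P(X=x) · H(Y|X=x):
  P(Y|X=0) = (5/9, 4/9), H(Y|X=0) = 0.9911, weight P(X=0) = 9/16
  P(Y|X=1) = (4/7, 3/7), H(Y|X=1) = 0.9852, weight P(X=1) = 7/16
H(Y|X) = 0.9885 bits

H(X) + H(Y|X) = 0.9887 + 0.9885 = 1.9772 bits

Both sides equal 1.9772 bits. ✓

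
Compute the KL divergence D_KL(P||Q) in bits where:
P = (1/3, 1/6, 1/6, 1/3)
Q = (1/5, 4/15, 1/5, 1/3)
0.0888 bits

KL divergence: D_KL(P||Q) = Σ p(x) log(p(x)/q(x))

Computing term by term:
  x=0: 1/3 × log_2[(1/3)/(1/5)] = 1/3 × 0.7370 = 0.2457
  x=1: 1/6 × log_2[(1/6)/(4/15)] = 1/6 × -0.6781 = -0.1130
  x=2: 1/6 × log_2[(1/6)/(1/5)] = 1/6 × -0.2630 = -0.0438
  x=3: 1/3 × log_2[(1/3)/(1/3)] = 1/3 × 0.0000 = 0.0000

D_KL(P||Q) = 0.0888 bits

Note: KL divergence is always non-negative and equals 0 iff P = Q.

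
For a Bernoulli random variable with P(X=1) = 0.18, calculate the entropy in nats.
0.4714 nats

The binary entropy function is:
H(p) = -p log(p) - (1-p) log(1-p)

H(0.18) = -0.18 × log_e(0.18) - 0.82 × log_e(0.82)
H(0.18) = 0.4714 nats

Note: Binary entropy is maximized at p=0.5 (H=1 bit) and minimized at p=0 or p=1 (H=0).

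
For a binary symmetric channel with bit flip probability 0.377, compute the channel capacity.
0.0441 bits

For a binary symmetric channel (BSC) with error probability p:
Capacity C = 1 - H(p) bits per symbol

where H(p) = -p log₂(p) - (1-p) log₂(1-p) is the binary entropy function.

H(0.377) = 0.9559 bits
C = 1 - 0.9559 = 0.0441 bits per symbol

This means we can reliably transmit up to 0.0441 bits of information per channel use.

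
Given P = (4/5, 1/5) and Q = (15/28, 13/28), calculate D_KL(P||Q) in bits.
0.2198 bits

KL divergence: D_KL(P||Q) = Σ p(x) log(p(x)/q(x))

Computing term by term:
  x=0: 4/5 × log_2[(4/5)/(15/28)] = 4/5 × 0.5785 = 0.4628
  x=1: 1/5 × log_2[(1/5)/(13/28)] = 1/5 × -1.2150 = -0.2430

D_KL(P||Q) = 0.2198 bits

Note: KL divergence is always non-negative and equals 0 iff P = Q.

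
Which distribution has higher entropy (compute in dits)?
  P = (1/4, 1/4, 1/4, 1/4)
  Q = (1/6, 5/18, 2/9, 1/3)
P

Computing entropies in dits:
H(P) = 0.6021
H(Q) = 0.5884

Distribution P has higher entropy.

Intuition: The distribution closer to uniform (more spread out) has higher entropy.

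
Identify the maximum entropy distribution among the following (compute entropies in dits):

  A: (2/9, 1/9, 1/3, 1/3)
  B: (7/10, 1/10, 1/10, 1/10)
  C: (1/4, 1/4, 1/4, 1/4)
C

For a discrete distribution over n outcomes, entropy is maximized by the uniform distribution.

Computing entropies:
H(A) = 0.5693 dits
H(B) = 0.4084 dits
H(C) = 0.6021 dits

The uniform distribution (where all probabilities equal 1/4) achieves the maximum entropy of log_10(4) = 0.6021 dits.

Distribution C has the highest entropy.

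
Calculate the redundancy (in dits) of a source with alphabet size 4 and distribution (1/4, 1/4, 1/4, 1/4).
0.0000 dits

Redundancy measures how far a source is from maximum entropy:
R = H_max - H(X)

Maximum entropy for 4 symbols: H_max = log_10(4) = 0.6021 dits
Actual entropy: H(X) = 0.6021 dits
Redundancy: R = 0.6021 - 0.6021 = 0.0000 dits

This redundancy represents potential for compression: the source could be compressed by 0.0000 dits per symbol.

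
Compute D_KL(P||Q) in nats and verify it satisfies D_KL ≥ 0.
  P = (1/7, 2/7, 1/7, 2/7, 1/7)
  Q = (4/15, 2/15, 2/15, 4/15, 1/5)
0.1101 nats

KL divergence satisfies the Gibbs inequality: D_KL(P||Q) ≥ 0 for all distributions P, Q.

D_KL(P||Q) = Σ p(x) log(p(x)/q(x))
Term by term:
  x=0: 1/7 × log_e[(1/7)/(4/15)] = -0.0892
  x=1: 2/7 × log_e[(2/7)/(2/15)] = 0.2178
  x=2: 1/7 × log_e[(1/7)/(2/15)] = 0.0099
  x=3: 2/7 × log_e[(2/7)/(4/15)] = 0.0197
  x=4: 1/7 × log_e[(1/7)/(1/5)] = -0.0481
D_KL(P||Q) = 0.1101 nats

D_KL(P||Q) = 0.1101 ≥ 0 ✓

This non-negativity is a fundamental property: relative entropy cannot be negative because it measures how different Q is from P.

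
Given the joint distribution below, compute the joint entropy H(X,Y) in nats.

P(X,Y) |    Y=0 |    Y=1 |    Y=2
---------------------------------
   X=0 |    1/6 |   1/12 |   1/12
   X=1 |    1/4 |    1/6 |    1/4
1.7046 nats

Joint entropy is H(X,Y) = -Σ_{x,y} p(x,y) log p(x,y).

Summing over all non-zero entries:
H(X,Y) = -[1/6·log_e(1/6) + 1/12·log_e(1/12) + 1/12·log_e(1/12) + 1/4·log_e(1/4) + 1/6·log_e(1/6) + 1/4·log_e(1/4)]
H(X,Y) = 1.7046 nats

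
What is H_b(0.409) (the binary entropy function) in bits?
0.9760 bits

The binary entropy function is:
H(p) = -p log(p) - (1-p) log(1-p)

H(0.409) = -0.409 × log_2(0.409) - 0.591 × log_2(0.591)
H(0.409) = 0.9760 bits

Note: Binary entropy is maximized at p=0.5 (H=1 bit) and minimized at p=0 or p=1 (H=0).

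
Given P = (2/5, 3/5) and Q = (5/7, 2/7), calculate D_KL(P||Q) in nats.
0.2132 nats

KL divergence: D_KL(P||Q) = Σ p(x) log(p(x)/q(x))

Computing term by term:
  x=0: 2/5 × log_e[(2/5)/(5/7)] = 2/5 × -0.5798 = -0.2319
  x=1: 3/5 × log_e[(3/5)/(2/7)] = 3/5 × 0.7419 = 0.4452

D_KL(P||Q) = 0.2132 nats

Note: KL divergence is always non-negative and equals 0 iff P = Q.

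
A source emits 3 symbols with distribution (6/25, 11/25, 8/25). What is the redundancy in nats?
0.0303 nats

Redundancy measures how far a source is from maximum entropy:
R = H_max - H(X)

Maximum entropy for 3 symbols: H_max = log_e(3) = 1.0986 nats
Actual entropy: H(X) = 1.0684 nats
Redundancy: R = 1.0986 - 1.0684 = 0.0303 nats

This redundancy represents potential for compression: the source could be compressed by 0.0303 nats per symbol.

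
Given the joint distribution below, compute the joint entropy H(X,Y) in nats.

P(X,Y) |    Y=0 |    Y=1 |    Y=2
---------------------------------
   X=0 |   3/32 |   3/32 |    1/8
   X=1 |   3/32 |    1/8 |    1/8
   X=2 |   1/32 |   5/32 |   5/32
2.1339 nats

Joint entropy is H(X,Y) = -Σ_{x,y} p(x,y) log p(x,y).

Summing over all non-zero entries:
H(X,Y) = -[3/32·log_e(3/32) + 3/32·log_e(3/32) + 1/8·log_e(1/8) + 3/32·log_e(3/32) + 1/8·log_e(1/8) + 1/8·log_e(1/8) + 1/32·log_e(1/32) + 5/32·log_e(5/32) + 5/32·log_e(5/32)]
H(X,Y) = 2.1339 nats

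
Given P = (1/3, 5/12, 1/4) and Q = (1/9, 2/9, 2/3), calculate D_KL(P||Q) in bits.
0.5524 bits

KL divergence: D_KL(P||Q) = Σ p(x) log(p(x)/q(x))

Computing term by term:
  x=0: 1/3 × log_2[(1/3)/(1/9)] = 1/3 × 1.5850 = 0.5283
  x=1: 5/12 × log_2[(5/12)/(2/9)] = 5/12 × 0.9069 = 0.3779
  x=2: 1/4 × log_2[(1/4)/(2/3)] = 1/4 × -1.4150 = -0.3538

D_KL(P||Q) = 0.5524 bits

Note: KL divergence is always non-negative and equals 0 iff P = Q.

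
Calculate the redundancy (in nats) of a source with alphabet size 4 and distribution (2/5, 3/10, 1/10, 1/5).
0.1064 nats

Redundancy measures how far a source is from maximum entropy:
R = H_max - H(X)

Maximum entropy for 4 symbols: H_max = log_e(4) = 1.3863 nats
Actual entropy: H(X) = 1.2799 nats
Redundancy: R = 1.3863 - 1.2799 = 0.1064 nats

This redundancy represents potential for compression: the source could be compressed by 0.1064 nats per symbol.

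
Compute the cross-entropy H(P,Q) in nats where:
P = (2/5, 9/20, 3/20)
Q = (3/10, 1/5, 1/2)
1.3098 nats

Cross-entropy: H(P,Q) = -Σ p(x) log q(x)

Alternatively: H(P,Q) = H(P) + D_KL(P||Q)
H(P) = 1.0104 nats
D_KL(P||Q) = 0.2994 nats

H(P,Q) = 1.0104 + 0.2994 = 1.3098 nats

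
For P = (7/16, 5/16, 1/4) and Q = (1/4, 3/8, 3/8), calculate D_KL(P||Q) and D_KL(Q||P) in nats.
D_KL(P||Q) = 0.0865, D_KL(Q||P) = 0.0805

KL divergence is not symmetric: D_KL(P||Q) ≠ D_KL(Q||P) in general.

D_KL(P||Q) = 0.0865 nats
D_KL(Q||P) = 0.0805 nats

No, they are not equal!

This asymmetry is why KL divergence is not a true distance metric.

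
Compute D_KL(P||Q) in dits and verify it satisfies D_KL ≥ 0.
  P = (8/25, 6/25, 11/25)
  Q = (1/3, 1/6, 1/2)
0.0079 dits

KL divergence satisfies the Gibbs inequality: D_KL(P||Q) ≥ 0 for all distributions P, Q.

D_KL(P||Q) = Σ p(x) log(p(x)/q(x))
Term by term:
  x=0: 8/25 × log_10[(8/25)/(1/3)] = -0.0057
  x=1: 6/25 × log_10[(6/25)/(1/6)] = 0.0380
  x=2: 11/25 × log_10[(11/25)/(1/2)] = -0.0244
D_KL(P||Q) = 0.0079 dits

D_KL(P||Q) = 0.0079 ≥ 0 ✓

This non-negativity is a fundamental property: relative entropy cannot be negative because it measures how different Q is from P.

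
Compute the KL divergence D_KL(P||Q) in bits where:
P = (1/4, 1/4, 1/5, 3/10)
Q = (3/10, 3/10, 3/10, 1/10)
0.2270 bits

KL divergence: D_KL(P||Q) = Σ p(x) log(p(x)/q(x))

Computing term by term:
  x=0: 1/4 × log_2[(1/4)/(3/10)] = 1/4 × -0.2630 = -0.0658
  x=1: 1/4 × log_2[(1/4)/(3/10)] = 1/4 × -0.2630 = -0.0658
  x=2: 1/5 × log_2[(1/5)/(3/10)] = 1/5 × -0.5850 = -0.1170
  x=3: 3/10 × log_2[(3/10)/(1/10)] = 3/10 × 1.5850 = 0.4755

D_KL(P||Q) = 0.2270 bits

Note: KL divergence is always non-negative and equals 0 iff P = Q.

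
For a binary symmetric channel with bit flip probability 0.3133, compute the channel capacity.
0.1031 bits

For a binary symmetric channel (BSC) with error probability p:
Capacity C = 1 - H(p) bits per symbol

where H(p) = -p log₂(p) - (1-p) log₂(1-p) is the binary entropy function.

H(0.3133) = 0.8969 bits
C = 1 - 0.8969 = 0.1031 bits per symbol

This means we can reliably transmit up to 0.1031 bits of information per channel use.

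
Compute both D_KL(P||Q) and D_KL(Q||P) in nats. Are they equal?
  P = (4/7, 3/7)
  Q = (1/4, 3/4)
D_KL(P||Q) = 0.2326, D_KL(Q||P) = 0.2130

KL divergence is not symmetric: D_KL(P||Q) ≠ D_KL(Q||P) in general.

D_KL(P||Q) = 0.2326 nats
D_KL(Q||P) = 0.2130 nats

No, they are not equal!

This asymmetry is why KL divergence is not a true distance metric.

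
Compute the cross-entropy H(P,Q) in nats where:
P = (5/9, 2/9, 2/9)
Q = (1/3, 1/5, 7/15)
1.1374 nats

Cross-entropy: H(P,Q) = -Σ p(x) log q(x)

Alternatively: H(P,Q) = H(P) + D_KL(P||Q)
H(P) = 0.9950 nats
D_KL(P||Q) = 0.1423 nats

H(P,Q) = 0.9950 + 0.1423 = 1.1374 nats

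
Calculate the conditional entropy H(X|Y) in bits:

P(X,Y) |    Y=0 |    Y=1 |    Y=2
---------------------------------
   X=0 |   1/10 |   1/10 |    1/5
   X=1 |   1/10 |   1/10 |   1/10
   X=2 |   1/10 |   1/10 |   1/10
1.5510 bits

Using the chain rule: H(X|Y) = H(X,Y) - H(Y)

First, compute H(X,Y) = 3.1219 bits

Marginal P(Y) = (3/10, 3/10, 2/5)
H(Y) = 1.5710 bits

H(X|Y) = H(X,Y) - H(Y) = 3.1219 - 1.5710 = 1.5510 bits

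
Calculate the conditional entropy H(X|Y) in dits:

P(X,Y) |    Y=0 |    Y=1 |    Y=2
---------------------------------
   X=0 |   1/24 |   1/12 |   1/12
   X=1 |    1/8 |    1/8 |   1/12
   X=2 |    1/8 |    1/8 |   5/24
0.4459 dits

Using the chain rule: H(X|Y) = H(X,Y) - H(Y)

First, compute H(X,Y) = 0.9208 dits

Marginal P(Y) = (7/24, 1/3, 3/8)
H(Y) = 0.4749 dits

H(X|Y) = H(X,Y) - H(Y) = 0.9208 - 0.4749 = 0.4459 dits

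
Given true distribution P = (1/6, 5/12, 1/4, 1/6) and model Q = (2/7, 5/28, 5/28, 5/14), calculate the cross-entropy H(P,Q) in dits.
0.6640 dits

Cross-entropy: H(P,Q) = -Σ p(x) log q(x)

Alternatively: H(P,Q) = H(P) + D_KL(P||Q)
H(P) = 0.5683 dits
D_KL(P||Q) = 0.0957 dits

H(P,Q) = 0.5683 + 0.0957 = 0.6640 dits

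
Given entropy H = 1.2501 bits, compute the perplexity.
2.3786

Perplexity is 2^H (or exp(H) for natural log).

H = 1.2501 bits
Perplexity = 2^1.2501 = 2.3786

Interpretation: The model's uncertainty is equivalent to choosing uniformly among 2.4 options.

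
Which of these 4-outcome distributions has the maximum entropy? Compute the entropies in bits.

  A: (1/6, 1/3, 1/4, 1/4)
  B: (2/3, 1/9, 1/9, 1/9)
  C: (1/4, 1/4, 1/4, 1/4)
C

For a discrete distribution over n outcomes, entropy is maximized by the uniform distribution.

Computing entropies:
H(A) = 1.9591 bits
H(B) = 1.4466 bits
H(C) = 2.0000 bits

The uniform distribution (where all probabilities equal 1/4) achieves the maximum entropy of log_2(4) = 2.0000 bits.

Distribution C has the highest entropy.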